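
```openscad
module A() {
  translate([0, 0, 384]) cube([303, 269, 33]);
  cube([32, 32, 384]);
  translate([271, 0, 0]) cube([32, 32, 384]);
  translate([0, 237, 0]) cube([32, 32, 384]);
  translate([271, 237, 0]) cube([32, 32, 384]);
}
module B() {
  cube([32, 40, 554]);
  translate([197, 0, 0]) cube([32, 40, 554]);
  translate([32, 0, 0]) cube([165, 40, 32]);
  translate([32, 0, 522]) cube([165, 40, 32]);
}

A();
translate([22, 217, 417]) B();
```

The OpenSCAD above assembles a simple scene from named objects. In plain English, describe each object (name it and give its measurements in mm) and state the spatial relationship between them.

A is a four-legged stool. The seat is a 303×269×33 mm slab whose top surface is at z = 417 mm; four square legs, each 32×32 mm in cross-section, run from the floor (z = 0) to the underside of the seat, each flush with a corner of the seat.

B is a picture frame with a 165×490 mm rectangular opening (x by z) and a uniform 32 mm border on every side. Frame depth is 40 mm along y. It is built from two vertical stiles running the full outside height and two horizontal rails spanning the gap between the stiles.

The picture frame is on top of the stool.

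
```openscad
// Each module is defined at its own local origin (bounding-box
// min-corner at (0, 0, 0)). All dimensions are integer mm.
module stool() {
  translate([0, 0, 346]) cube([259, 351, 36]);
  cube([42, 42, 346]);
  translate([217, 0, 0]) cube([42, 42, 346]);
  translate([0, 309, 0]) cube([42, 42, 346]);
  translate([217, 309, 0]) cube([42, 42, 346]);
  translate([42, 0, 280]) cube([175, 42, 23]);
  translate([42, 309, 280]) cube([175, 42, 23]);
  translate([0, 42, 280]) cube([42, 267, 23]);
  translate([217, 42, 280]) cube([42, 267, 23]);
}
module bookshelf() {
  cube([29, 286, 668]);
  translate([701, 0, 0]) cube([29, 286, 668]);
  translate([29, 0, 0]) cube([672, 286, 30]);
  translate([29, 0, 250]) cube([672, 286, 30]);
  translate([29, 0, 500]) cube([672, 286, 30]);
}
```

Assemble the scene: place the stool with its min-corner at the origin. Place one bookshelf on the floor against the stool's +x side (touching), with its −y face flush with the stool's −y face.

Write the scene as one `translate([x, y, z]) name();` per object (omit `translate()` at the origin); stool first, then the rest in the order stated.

stool();
translate([259, 0, 0]) bookshelf();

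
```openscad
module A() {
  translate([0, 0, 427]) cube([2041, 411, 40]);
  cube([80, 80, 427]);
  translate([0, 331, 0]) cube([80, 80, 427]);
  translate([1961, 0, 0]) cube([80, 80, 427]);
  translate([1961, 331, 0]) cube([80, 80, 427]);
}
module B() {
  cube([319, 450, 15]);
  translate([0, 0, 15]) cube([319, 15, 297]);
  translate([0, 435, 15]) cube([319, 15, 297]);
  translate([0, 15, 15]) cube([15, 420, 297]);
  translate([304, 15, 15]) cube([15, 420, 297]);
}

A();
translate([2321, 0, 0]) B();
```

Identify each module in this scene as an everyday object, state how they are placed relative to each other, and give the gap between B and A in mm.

The open box's nearest face is 280 mm from the bench's +x face.

A is a bench. B is an open box. The open box is on the floor beside the bench on its +x side. The gap between the open box and the bench is 280 mm.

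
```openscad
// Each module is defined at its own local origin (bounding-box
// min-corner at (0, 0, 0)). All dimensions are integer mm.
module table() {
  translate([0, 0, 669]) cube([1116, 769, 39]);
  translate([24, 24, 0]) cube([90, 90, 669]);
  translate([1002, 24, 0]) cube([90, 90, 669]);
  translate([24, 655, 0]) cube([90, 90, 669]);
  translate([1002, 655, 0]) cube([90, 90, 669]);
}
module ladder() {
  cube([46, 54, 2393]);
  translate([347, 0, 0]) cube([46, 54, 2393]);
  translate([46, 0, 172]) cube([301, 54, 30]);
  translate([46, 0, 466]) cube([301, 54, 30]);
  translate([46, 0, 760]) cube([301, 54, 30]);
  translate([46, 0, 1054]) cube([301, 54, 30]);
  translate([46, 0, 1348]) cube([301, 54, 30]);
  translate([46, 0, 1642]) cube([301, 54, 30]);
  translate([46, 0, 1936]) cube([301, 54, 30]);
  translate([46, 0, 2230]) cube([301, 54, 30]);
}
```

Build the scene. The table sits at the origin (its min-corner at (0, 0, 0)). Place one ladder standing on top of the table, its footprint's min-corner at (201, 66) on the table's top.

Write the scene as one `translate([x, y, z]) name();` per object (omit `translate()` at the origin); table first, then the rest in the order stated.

table();
translate([201, 66, 708]) ladder();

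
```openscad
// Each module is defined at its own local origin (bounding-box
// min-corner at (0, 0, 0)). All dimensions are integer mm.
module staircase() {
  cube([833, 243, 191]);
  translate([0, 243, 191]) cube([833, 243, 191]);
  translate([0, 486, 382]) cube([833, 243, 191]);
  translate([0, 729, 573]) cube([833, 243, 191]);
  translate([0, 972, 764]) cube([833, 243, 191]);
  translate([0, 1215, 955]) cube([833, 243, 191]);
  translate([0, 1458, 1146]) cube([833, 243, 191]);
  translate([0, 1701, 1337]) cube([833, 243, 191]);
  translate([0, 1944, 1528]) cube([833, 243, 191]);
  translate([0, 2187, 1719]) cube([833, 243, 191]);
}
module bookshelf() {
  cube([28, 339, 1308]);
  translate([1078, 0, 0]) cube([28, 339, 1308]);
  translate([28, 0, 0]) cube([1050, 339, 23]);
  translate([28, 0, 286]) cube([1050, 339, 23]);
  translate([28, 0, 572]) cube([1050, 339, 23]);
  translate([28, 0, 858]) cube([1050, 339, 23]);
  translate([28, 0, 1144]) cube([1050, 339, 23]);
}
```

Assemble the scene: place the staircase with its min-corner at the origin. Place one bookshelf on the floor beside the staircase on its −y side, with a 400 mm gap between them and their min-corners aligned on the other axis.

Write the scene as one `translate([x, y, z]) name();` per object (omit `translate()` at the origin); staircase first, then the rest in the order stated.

staircase();
translate([0, -739, 0]) bookshelf();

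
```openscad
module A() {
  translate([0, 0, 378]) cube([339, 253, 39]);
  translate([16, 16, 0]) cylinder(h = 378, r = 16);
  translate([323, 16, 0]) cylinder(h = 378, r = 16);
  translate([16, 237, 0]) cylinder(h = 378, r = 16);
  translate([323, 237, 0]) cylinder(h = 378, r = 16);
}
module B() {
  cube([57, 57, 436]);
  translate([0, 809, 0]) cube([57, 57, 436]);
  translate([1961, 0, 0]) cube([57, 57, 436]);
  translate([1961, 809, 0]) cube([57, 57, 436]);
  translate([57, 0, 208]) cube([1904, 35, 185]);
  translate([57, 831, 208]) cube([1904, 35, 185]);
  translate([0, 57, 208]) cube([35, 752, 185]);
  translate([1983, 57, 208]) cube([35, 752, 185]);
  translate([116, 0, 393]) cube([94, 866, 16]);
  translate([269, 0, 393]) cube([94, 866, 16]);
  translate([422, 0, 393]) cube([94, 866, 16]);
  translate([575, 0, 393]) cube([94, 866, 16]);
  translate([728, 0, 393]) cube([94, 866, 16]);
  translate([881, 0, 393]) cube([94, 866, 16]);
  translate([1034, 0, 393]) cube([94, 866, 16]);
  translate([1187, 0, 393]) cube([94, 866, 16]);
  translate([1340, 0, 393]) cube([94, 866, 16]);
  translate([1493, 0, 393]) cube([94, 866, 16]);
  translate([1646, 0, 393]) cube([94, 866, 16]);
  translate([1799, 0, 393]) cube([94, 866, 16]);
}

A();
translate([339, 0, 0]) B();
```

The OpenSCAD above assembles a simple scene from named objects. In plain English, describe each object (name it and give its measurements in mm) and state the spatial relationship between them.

A is a simple wooden stool: a rectangular seat 339 mm (x) by 253 mm (y), 39 mm thick, top face at z = 417 mm, on four round legs, each 32 mm in diameter. The legs rest on z = 0, each leg's axis is inset half a diameter from the nearest pair of seat edges (so the leg's bounding box is flush with the corner).

B is a bed frame 2018 mm long (x) by 866 mm wide (y). Four 57×57 mm corner posts, 436 mm tall, at the corners of the footprint. Four rails of 35 mm thickness and 185 mm height run between adjacent posts with their undersides at z = 208 mm, their outer faces flush with the outside of the frame (the two x-running rails run between the posts' inner faces; the two y-running rails run between the posts' inner faces). 12 slats, each 94 mm wide (x) and 16 mm thick, lie across the top of the two x-running rails, running the full 866 mm width of the frame in y; the slats are evenly spaced along x between the inner faces of the end posts with equal gaps (rounded down to the nearest mm) at the −x end and between each pair — any rounding remainder accumulates at the +x end.

The bed frame is against the stool's +x side, with their −y faces flush.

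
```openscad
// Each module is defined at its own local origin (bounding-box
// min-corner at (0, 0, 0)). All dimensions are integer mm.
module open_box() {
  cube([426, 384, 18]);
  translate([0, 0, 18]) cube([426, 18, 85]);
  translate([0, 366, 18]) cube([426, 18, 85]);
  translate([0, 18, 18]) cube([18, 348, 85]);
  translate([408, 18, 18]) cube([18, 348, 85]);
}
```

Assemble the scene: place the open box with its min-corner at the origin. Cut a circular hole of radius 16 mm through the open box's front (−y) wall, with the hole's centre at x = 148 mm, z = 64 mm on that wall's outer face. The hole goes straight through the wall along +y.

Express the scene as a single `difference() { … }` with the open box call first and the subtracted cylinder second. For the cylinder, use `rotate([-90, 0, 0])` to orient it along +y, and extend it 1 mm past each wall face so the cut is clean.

difference() {
  open_box();
  translate([148, -1, 64]) rotate([-90, 0, 0]) cylinder(h = 20, r = 16);
}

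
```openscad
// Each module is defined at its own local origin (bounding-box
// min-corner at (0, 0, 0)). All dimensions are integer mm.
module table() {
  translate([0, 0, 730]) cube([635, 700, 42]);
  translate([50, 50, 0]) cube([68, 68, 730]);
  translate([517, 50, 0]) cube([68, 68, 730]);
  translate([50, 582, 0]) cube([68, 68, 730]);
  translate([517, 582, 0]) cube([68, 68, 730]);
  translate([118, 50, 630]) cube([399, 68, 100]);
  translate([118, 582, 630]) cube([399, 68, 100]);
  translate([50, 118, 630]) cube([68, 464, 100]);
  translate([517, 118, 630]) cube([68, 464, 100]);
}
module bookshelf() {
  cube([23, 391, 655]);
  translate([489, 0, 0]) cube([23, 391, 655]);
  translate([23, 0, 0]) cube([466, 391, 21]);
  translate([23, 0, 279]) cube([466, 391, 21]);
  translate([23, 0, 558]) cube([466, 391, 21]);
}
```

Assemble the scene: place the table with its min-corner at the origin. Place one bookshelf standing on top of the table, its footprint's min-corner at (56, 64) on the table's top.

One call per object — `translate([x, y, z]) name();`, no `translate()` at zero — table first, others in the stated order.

table();
translate([56, 64, 772]) bookshelf();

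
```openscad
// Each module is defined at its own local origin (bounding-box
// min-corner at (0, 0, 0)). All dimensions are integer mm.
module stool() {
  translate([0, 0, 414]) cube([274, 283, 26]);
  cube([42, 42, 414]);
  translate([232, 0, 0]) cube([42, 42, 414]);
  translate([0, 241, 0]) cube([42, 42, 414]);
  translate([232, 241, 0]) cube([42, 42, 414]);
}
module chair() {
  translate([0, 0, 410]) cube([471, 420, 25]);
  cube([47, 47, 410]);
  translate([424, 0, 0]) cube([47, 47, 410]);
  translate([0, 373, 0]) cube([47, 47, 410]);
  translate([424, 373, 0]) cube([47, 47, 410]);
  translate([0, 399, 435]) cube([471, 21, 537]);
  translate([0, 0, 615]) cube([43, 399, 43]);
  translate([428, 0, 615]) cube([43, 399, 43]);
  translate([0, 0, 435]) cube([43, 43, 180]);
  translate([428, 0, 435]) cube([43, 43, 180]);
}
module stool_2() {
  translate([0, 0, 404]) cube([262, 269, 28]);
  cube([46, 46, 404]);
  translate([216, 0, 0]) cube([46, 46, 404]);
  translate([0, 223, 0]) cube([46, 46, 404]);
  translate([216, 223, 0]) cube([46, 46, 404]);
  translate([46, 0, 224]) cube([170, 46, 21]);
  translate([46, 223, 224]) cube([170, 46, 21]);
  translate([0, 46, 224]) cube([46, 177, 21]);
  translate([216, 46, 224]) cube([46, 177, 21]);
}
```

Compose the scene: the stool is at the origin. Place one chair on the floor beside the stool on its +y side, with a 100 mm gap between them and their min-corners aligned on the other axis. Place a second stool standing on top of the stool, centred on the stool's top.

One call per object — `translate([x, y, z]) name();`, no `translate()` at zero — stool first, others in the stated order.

stool();
translate([0, 383, 0]) chair();
translate([6, 7, 440]) stool_2();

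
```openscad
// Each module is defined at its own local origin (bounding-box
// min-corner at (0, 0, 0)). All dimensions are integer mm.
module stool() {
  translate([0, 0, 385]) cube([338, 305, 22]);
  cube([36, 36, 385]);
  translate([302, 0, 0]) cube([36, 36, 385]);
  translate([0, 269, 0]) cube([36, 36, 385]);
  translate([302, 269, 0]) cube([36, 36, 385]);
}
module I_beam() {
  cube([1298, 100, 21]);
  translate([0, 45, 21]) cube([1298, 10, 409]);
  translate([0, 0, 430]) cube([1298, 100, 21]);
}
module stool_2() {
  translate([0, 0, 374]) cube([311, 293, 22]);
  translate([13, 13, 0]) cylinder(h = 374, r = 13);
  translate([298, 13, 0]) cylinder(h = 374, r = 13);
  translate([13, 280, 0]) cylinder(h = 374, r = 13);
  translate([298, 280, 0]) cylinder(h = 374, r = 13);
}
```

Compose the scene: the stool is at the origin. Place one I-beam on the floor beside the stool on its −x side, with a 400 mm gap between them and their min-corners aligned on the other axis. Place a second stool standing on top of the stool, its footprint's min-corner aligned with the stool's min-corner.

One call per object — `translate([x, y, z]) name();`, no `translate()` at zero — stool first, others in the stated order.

stool();
translate([-1698, 0, 0]) I_beam();
translate([0, 0, 407]) stool_2();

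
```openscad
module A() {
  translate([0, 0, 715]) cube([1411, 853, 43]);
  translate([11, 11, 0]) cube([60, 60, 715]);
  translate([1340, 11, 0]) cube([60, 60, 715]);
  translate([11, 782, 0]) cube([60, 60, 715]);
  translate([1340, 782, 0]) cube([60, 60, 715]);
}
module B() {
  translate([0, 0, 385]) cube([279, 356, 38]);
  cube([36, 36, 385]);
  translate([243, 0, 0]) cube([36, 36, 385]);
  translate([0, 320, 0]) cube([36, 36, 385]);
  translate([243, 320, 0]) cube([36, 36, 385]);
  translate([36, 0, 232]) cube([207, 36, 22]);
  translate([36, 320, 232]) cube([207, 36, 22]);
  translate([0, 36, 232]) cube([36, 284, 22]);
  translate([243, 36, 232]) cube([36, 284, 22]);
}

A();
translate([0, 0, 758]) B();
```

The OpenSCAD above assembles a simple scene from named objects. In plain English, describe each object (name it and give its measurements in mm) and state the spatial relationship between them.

A is a table: top 1411 mm (x) × 853 mm (y), 43 mm thick, upper face at z = 758 mm, on four 60×60 mm square legs, each inset 11 mm from the nearest pair of top edges, running from z = 0 to the bottom of the top.

B is a simple wooden stool: a rectangular seat 279 mm (x) by 356 mm (y), 38 mm thick, top face at z = 423 mm, on four square legs, each 36×36 mm in cross-section. The legs rest on z = 0, each flush with a corner of the seat. Four stretchers, 36 mm wide and 22 mm tall, connect adjacent legs with their undersides at z = 232 mm, each running between the inner faces of the legs it joins and aligned with the legs' outer faces on the other axis.

The stool is on top of the table.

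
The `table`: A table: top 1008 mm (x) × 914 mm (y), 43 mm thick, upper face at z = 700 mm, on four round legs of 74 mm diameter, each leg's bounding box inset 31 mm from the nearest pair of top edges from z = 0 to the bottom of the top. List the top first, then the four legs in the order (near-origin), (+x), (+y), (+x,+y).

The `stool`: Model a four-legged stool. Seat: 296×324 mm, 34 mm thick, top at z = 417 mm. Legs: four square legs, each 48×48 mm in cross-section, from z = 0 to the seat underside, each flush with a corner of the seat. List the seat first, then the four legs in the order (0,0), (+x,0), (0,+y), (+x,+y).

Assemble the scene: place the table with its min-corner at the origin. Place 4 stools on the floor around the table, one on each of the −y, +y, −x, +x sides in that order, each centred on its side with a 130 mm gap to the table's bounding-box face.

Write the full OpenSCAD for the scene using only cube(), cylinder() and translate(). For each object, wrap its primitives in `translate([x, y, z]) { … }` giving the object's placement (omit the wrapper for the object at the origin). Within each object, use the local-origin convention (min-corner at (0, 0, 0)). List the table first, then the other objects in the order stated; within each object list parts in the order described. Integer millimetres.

translate([0, 0, 657]) cube([1008, 914, 43]);
translate([68, 68, 0]) cylinder(h = 657, r = 37);
translate([940, 68, 0]) cylinder(h = 657, r = 37);
translate([68, 846, 0]) cylinder(h = 657, r = 37);
translate([940, 846, 0]) cylinder(h = 657, r = 37);
translate([356, -454, 0]) {
  translate([0, 0, 383]) cube([296, 324, 34]);
  cube([48, 48, 383]);
  translate([248, 0, 0]) cube([48, 48, 383]);
  translate([0, 276, 0]) cube([48, 48, 383]);
  translate([248, 276, 0]) cube([48, 48, 383]);
}
translate([356, 1044, 0]) {
  translate([0, 0, 383]) cube([296, 324, 34]);
  cube([48, 48, 383]);
  translate([248, 0, 0]) cube([48, 48, 383]);
  translate([0, 276, 0]) cube([48, 48, 383]);
  translate([248, 276, 0]) cube([48, 48, 383]);
}
translate([-426, 295, 0]) {
  translate([0, 0, 383]) cube([296, 324, 34]);
  cube([48, 48, 383]);
  translate([248, 0, 0]) cube([48, 48, 383]);
  translate([0, 276, 0]) cube([48, 48, 383]);
  translate([248, 276, 0]) cube([48, 48, 383]);
}
translate([1138, 295, 0]) {
  translate([0, 0, 383]) cube([296, 324, 34]);
  cube([48, 48, 383]);
  translate([248, 0, 0]) cube([48, 48, 383]);
  translate([0, 276, 0]) cube([48, 48, 383]);
  translate([248, 276, 0]) cube([48, 48, 383]);
}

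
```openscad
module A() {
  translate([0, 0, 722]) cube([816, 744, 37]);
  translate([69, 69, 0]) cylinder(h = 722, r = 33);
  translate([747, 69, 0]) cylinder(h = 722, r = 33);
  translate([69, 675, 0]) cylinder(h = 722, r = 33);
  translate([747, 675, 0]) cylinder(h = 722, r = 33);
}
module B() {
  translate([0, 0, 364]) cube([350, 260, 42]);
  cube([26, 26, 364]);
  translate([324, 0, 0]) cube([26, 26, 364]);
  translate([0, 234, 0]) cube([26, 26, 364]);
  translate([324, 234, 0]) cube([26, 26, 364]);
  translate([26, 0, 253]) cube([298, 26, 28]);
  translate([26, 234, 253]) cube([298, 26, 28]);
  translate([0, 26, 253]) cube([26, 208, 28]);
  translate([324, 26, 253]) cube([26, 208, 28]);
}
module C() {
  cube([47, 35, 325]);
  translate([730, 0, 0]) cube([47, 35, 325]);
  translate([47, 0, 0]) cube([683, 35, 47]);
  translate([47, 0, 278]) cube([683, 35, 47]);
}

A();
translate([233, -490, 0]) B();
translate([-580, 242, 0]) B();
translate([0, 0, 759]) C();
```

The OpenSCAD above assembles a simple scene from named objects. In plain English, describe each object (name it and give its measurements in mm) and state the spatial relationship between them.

A is a rectangular dining table. The top is 816×744×37 mm with its upper surface at z = 759 mm. It stands on four round legs of 66 mm diameter, each leg's bounding box inset 36 mm from the nearest pair of top edges, running from the floor to the underside of the top.

B is a four-legged stool. The seat is 350×260 mm, 42 mm thick, top at z = 406 mm. It stands on four square legs, each 26×26 mm in cross-section, from z = 0 to the seat underside, each flush with a corner of the seat. Four stretchers, 26 mm wide and 28 mm tall, connect adjacent legs with their undersides at z = 253 mm, each running between the inner faces of the legs it joins and aligned with the legs' outer faces on the other axis.

C is a rectangular picture frame lying in the x–z plane (depth along y). The opening is 683 mm wide (x) by 231 mm tall (z), surrounded by a border 47 mm wide on all four sides. The frame is 35 mm deep and is made of two full-height vertical stiles with two horizontal rails fitted between them.

Two stools sit around the table at the −y, −x sides. The picture frame is on top of the table.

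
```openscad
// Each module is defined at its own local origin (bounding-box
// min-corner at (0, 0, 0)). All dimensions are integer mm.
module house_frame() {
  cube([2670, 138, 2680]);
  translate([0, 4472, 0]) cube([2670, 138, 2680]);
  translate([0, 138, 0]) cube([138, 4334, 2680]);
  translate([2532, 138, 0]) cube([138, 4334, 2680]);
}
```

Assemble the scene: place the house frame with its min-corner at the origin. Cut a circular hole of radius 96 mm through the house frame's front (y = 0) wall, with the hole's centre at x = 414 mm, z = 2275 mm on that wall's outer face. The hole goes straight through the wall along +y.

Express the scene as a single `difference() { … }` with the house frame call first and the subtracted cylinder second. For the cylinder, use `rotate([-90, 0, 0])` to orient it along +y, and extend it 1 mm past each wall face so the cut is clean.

difference() {
  house_frame();
  translate([414, -1, 2275]) rotate([-90, 0, 0]) cylinder(h = 140, r = 96);
}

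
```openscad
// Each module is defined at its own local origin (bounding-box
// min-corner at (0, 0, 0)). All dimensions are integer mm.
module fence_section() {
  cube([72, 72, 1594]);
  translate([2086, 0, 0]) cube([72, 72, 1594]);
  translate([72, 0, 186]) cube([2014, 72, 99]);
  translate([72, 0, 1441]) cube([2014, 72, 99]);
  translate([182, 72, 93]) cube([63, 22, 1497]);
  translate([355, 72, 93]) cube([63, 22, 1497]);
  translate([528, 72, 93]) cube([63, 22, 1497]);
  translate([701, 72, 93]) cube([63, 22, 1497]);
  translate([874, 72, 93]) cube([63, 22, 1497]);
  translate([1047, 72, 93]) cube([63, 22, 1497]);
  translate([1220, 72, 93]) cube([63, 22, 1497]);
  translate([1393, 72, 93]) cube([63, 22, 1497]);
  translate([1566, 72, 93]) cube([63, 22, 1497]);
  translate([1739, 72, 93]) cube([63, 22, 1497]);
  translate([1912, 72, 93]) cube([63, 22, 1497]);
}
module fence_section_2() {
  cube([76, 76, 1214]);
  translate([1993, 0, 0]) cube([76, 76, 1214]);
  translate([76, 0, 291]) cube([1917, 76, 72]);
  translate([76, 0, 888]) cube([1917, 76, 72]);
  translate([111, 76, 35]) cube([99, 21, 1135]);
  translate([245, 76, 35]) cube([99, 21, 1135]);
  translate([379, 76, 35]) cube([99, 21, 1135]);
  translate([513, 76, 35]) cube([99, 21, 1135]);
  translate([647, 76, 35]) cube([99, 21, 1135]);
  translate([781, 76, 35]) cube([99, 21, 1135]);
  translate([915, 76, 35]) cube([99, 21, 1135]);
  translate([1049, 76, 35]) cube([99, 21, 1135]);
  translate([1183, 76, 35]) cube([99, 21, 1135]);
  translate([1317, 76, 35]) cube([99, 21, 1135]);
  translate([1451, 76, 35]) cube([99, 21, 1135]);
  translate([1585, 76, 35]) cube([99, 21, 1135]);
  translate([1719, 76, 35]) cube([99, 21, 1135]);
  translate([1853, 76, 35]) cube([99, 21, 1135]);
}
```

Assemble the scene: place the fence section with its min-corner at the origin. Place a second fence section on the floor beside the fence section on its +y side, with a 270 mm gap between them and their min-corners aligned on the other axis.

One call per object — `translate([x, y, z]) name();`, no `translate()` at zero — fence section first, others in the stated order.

fence_section();
translate([0, 364, 0]) fence_section_2();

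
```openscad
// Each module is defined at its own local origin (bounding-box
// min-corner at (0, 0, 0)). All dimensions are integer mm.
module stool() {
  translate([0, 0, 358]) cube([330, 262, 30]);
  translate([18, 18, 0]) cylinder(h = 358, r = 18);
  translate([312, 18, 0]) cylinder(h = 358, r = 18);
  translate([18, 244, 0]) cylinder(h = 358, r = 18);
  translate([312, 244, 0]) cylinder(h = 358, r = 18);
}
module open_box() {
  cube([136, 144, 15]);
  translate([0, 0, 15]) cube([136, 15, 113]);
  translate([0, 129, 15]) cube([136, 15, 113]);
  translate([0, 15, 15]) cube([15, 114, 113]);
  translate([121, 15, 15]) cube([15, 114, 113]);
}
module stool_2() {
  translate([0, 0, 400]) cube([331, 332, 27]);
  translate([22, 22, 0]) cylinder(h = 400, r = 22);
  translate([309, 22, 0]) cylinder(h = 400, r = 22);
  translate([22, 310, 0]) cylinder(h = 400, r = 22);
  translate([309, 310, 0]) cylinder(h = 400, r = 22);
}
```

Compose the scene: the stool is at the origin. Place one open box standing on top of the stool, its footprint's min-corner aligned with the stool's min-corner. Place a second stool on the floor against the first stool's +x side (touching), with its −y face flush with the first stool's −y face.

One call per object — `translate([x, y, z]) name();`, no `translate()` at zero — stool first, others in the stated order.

stool();
translate([0, 0, 388]) open_box();
translate([330, 0, 0]) stool_2();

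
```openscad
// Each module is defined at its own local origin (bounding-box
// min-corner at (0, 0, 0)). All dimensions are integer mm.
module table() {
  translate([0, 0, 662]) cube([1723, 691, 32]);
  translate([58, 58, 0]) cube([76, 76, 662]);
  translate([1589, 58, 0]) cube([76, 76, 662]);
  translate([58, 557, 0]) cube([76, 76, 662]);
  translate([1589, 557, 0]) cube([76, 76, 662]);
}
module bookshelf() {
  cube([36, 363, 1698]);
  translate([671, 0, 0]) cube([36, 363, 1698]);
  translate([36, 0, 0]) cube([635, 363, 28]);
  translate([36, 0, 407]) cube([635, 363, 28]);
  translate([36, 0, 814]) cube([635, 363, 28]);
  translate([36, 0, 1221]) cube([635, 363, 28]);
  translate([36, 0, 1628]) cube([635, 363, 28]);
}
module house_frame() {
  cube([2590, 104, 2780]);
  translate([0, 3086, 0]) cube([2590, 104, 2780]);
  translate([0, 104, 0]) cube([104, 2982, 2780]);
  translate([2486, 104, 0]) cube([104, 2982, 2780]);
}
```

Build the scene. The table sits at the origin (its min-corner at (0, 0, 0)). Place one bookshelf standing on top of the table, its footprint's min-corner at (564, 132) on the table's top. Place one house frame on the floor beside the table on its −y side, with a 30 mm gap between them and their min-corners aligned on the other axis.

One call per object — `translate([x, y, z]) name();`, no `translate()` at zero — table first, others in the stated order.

table();
translate([564, 132, 694]) bookshelf();
translate([0, -3220, 0]) house_frame();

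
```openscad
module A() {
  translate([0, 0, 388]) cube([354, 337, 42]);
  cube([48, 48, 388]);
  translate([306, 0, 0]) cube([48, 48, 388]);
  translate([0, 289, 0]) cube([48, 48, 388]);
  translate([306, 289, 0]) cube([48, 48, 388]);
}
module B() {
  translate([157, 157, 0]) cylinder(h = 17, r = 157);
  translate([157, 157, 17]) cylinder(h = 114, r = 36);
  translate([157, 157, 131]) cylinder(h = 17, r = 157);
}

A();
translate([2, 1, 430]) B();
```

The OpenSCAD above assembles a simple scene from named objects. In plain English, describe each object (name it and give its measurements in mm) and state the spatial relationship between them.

A is a simple wooden stool: a rectangular seat 354 mm (x) by 337 mm (y), 42 mm thick, top face at z = 430 mm, on four square legs, each 48×48 mm in cross-section. The legs rest on z = 0, each flush with a corner of the seat.

B is a spool: two coaxial disc flanges of radius 157 mm and thickness 17 mm, joined by a core cylinder of radius 36 mm and height 114 mm. The lower flange rests on z = 0 and the three cylinders share a vertical axis.

The spool is on top of the stool.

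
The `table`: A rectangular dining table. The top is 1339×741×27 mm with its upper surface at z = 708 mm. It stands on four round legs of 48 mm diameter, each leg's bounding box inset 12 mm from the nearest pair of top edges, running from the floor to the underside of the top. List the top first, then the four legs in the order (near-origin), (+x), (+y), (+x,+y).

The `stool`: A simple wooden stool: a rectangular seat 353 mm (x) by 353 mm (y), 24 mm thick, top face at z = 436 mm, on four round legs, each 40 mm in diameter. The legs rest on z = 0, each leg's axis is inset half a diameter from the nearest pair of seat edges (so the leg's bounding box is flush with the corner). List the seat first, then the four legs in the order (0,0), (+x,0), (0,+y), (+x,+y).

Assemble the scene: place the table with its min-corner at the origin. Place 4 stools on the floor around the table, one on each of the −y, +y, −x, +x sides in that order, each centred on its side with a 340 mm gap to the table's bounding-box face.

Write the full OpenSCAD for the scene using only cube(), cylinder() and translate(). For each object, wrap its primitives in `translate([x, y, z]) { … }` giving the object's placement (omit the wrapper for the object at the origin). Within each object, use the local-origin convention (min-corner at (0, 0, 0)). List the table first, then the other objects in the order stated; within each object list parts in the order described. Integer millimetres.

translate([0, 0, 681]) cube([1339, 741, 27]);
translate([36, 36, 0]) cylinder(h = 681, r = 24);
translate([1303, 36, 0]) cylinder(h = 681, r = 24);
translate([36, 705, 0]) cylinder(h = 681, r = 24);
translate([1303, 705, 0]) cylinder(h = 681, r = 24);
translate([493, -693, 0]) {
  translate([0, 0, 412]) cube([353, 353, 24]);
  translate([20, 20, 0]) cylinder(h = 412, r = 20);
  translate([333, 20, 0]) cylinder(h = 412, r = 20);
  translate([20, 333, 0]) cylinder(h = 412, r = 20);
  translate([333, 333, 0]) cylinder(h = 412, r = 20);
}
translate([493, 1081, 0]) {
  translate([0, 0, 412]) cube([353, 353, 24]);
  translate([20, 20, 0]) cylinder(h = 412, r = 20);
  translate([333, 20, 0]) cylinder(h = 412, r = 20);
  translate([20, 333, 0]) cylinder(h = 412, r = 20);
  translate([333, 333, 0]) cylinder(h = 412, r = 20);
}
translate([-693, 194, 0]) {
  translate([0, 0, 412]) cube([353, 353, 24]);
  translate([20, 20, 0]) cylinder(h = 412, r = 20);
  translate([333, 20, 0]) cylinder(h = 412, r = 20);
  translate([20, 333, 0]) cylinder(h = 412, r = 20);
  translate([333, 333, 0]) cylinder(h = 412, r = 20);
}
translate([1679, 194, 0]) {
  translate([0, 0, 412]) cube([353, 353, 24]);
  translate([20, 20, 0]) cylinder(h = 412, r = 20);
  translate([333, 20, 0]) cylinder(h = 412, r = 20);
  translate([20, 333, 0]) cylinder(h = 412, r = 20);
  translate([333, 333, 0]) cylinder(h = 412, r = 20);
}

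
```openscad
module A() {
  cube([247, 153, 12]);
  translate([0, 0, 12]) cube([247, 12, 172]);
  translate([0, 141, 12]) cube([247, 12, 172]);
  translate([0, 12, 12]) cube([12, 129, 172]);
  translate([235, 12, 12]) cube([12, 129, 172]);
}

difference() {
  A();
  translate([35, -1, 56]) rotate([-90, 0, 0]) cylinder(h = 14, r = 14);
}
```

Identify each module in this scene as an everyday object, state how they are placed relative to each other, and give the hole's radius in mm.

The subtracted cylinder has r = 14 mm.

A is an open box. The open box has a circular hole through its front wall. The hole's radius is 14 mm.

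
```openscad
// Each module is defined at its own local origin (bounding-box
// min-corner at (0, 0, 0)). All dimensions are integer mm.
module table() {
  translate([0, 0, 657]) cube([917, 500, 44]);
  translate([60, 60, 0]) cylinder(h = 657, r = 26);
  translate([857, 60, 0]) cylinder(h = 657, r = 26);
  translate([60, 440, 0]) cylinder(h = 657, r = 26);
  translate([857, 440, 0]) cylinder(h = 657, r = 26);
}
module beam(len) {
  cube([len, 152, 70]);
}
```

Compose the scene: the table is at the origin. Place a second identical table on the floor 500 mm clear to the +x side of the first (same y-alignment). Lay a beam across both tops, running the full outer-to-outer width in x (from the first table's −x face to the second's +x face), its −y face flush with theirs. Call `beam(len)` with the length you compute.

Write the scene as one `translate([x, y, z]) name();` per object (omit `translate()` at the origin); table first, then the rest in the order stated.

table();
translate([1417, 0, 0]) table();
translate([0, 0, 701]) beam(2334);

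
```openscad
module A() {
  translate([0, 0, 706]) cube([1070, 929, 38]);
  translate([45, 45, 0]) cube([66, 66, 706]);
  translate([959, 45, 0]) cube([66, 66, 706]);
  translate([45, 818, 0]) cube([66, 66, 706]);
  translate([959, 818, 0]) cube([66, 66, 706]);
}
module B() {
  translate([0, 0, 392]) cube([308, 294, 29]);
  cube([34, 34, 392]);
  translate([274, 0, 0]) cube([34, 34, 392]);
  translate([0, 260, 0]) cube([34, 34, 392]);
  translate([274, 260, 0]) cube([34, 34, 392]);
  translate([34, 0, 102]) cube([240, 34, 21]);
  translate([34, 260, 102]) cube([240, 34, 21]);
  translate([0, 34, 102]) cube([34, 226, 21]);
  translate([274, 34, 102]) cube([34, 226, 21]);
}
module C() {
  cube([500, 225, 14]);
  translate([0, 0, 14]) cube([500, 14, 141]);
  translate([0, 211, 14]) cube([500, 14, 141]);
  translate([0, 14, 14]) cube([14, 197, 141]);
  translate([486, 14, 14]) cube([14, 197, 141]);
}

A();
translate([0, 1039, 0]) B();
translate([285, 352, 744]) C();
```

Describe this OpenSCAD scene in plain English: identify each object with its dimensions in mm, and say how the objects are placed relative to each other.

A is a rectangular dining table. The top is 1070×929×38 mm with its upper surface at z = 744 mm. It stands on four 66×66 mm square legs, each inset 45 mm from the nearest pair of top edges, running from the floor to the underside of the top.

B is a four-legged stool. The seat is 308×294 mm, 29 mm thick, top at z = 421 mm. It stands on four square legs, each 34×34 mm in cross-section, from z = 0 to the seat underside, each flush with a corner of the seat. Four stretchers, 34 mm wide and 21 mm tall, connect adjacent legs with their undersides at z = 102 mm, each running between the inner faces of the legs it joins and aligned with the legs' outer faces on the other axis.

C is an open storage box with external size 500×225×155 mm and wall thickness 14 mm (the base is also 14 mm thick). The base covers the whole footprint; the four walls stand on the base, with the y-facing walls full-width and the x-facing walls fitting between their inner faces.

The stool is on the floor beside the table on its +y side. The open box is on top of the table, centred.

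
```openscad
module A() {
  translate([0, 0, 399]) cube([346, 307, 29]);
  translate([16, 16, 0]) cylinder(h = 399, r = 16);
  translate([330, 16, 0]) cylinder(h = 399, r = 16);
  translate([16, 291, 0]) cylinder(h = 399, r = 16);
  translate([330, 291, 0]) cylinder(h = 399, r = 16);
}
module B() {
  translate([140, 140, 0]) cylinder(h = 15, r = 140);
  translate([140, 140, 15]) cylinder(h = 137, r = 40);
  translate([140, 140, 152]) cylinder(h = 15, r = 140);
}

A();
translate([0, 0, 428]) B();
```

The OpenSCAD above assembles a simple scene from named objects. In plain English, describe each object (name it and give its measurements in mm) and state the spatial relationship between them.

A is a four-legged stool. The seat is 346×307 mm, 29 mm thick, top at z = 428 mm. It stands on four round legs, each 32 mm in diameter, from z = 0 to the seat underside, each leg's axis is inset half a diameter from the nearest pair of seat edges (so the leg's bounding box is flush with the corner).

B is a spool: two coaxial disc flanges of radius 140 mm and thickness 15 mm, joined by a core cylinder of radius 40 mm and height 137 mm. The lower flange rests on z = 0 and the three cylinders share a vertical axis.

The spool is on top of the stool.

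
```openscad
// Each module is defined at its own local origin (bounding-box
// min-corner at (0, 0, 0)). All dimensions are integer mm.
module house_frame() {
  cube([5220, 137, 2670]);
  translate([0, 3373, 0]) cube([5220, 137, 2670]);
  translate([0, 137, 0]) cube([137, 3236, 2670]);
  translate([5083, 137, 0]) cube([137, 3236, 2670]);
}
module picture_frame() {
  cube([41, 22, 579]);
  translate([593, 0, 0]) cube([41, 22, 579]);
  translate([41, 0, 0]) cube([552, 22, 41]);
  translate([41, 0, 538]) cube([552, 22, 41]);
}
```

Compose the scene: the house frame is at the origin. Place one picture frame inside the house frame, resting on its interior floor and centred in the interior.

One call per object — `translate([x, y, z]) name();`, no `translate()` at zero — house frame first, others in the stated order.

house_frame();
translate([2293, 1744, 0]) picture_frame();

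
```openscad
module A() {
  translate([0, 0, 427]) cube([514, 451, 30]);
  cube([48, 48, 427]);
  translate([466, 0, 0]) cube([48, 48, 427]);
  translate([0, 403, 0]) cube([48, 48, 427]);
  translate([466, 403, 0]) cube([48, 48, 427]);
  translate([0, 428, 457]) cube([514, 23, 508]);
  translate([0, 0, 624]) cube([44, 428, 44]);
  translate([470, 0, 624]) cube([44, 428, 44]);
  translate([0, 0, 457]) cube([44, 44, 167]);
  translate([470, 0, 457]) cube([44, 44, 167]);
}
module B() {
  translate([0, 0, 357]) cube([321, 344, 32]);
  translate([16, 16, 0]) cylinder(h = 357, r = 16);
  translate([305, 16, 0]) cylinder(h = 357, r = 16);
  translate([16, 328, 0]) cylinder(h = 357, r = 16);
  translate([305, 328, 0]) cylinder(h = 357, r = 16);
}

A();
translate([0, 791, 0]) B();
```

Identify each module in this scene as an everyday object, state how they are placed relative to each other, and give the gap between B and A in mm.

The stool's nearest face is 340 mm from the chair's +y face.

A is a chair. B is a stool. The stool is on the floor beside the chair on its +y side. The gap between the stool and the chair is 340 mm.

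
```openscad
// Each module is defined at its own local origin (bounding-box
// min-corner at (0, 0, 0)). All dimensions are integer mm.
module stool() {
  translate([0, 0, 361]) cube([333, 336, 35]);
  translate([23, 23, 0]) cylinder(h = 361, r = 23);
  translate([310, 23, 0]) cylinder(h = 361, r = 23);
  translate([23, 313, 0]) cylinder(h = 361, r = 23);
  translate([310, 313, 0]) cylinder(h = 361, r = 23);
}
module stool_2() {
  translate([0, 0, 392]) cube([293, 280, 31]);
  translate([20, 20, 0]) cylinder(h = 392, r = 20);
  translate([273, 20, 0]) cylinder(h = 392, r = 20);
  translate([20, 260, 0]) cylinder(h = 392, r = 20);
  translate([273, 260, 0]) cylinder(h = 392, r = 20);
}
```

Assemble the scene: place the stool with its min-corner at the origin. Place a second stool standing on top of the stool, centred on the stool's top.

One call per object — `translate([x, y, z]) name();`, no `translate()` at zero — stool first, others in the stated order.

stool();
translate([20, 28, 396]) stool_2();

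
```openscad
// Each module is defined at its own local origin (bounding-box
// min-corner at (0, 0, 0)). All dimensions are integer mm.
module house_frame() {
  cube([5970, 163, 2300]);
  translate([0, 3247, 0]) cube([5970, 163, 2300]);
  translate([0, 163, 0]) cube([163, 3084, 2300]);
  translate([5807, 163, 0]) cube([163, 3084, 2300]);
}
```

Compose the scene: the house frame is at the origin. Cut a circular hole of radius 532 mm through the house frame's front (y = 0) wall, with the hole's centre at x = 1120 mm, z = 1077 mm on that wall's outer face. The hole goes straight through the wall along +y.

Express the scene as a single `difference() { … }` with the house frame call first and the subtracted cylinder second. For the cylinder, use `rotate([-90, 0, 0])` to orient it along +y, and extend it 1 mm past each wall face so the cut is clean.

difference() {
  house_frame();
  translate([1120, -1, 1077]) rotate([-90, 0, 0]) cylinder(h = 165, r = 532);
}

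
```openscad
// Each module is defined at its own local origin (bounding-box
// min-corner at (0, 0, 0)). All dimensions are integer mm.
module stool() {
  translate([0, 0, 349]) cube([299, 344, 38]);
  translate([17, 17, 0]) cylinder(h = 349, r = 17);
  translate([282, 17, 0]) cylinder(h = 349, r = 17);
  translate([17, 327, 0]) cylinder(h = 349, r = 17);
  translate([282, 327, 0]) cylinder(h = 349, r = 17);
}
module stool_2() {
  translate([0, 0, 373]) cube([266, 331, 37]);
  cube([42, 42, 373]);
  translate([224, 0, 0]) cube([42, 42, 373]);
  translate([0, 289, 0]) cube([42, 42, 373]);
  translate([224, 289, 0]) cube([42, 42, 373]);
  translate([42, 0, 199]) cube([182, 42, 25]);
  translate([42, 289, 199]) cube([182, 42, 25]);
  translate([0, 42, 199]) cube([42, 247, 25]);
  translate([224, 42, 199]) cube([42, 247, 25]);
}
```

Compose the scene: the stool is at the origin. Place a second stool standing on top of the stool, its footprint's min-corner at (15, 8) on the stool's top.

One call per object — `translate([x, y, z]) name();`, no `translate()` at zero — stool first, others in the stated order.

stool();
translate([15, 8, 387]) stool_2();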